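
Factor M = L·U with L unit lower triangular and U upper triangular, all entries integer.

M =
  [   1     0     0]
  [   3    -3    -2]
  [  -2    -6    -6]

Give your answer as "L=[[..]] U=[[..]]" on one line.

L=[[1,0,0],[3,1,0],[-2,2,1]] U=[[1,0,0],[0,-3,-2],[0,0,-2]]

  row1 -= 3·row0 → [0,-3,-2]
  row2 -= -2·row0 → [0,-6,-6]
  row2 -= 2·row1 → [0,0,-2]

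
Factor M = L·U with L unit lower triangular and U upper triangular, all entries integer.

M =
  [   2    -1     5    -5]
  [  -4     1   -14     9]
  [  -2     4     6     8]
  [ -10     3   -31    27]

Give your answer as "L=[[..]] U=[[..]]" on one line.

L=[[1,0,0,0],[-2,1,0,0],[-1,-3,1,0],[-5,2,-2,1]] U=[[2,-1,5,-5],[0,-1,-4,-1],[0,0,-1,0],[0,0,0,4]]

  row1 -= -2·row0 → [0,-1,-4,-1]
  row2 -= -1·row0 → [0,3,11,3]
  row3 -= -5·row0 → [0,-2,-6,2]
  row2 -= -3·row1 → [0,0,-1,0]
  row3 -= 2·row1 → [0,0,2,4]
  row3 -= -2·row2 → [0,0,0,4]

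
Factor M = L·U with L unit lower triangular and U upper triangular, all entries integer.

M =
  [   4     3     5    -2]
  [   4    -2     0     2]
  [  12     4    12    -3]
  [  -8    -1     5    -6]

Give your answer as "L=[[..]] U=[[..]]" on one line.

  r1 -= 1·r0 → [0,-5,-5,4]
  r2 -= 3·r0 → [0,-5,-3,3]
  r3 -= -2·r0 → [0,5,15,-10]
  r2 -= 1·r1 → [0,0,2,-1]
  r3 -= -1·r1 → [0,0,10,-6]
  r3 -= 5·r2 → [0,0,0,-1]

L=[[1,0,0,0],[1,1,0,0],[3,1,1,0],[-2,-1,5,1]] U=[[4,3,5,-2],[0,-5,-5,4],[0,0,2,-1],[0,0,0,-1]]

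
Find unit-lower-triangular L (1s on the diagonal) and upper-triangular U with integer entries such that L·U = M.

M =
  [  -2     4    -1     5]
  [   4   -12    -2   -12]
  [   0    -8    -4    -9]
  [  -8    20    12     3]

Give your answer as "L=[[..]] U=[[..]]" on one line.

  R1 -= -2·R0 → [0,-4,-4,-2]
  R2 -= 0·R0 → [0,-8,-4,-9]
  R3 -= 4·R0 → [0,4,16,-17]
  R2 -= 2·R1 → [0,0,4,-5]
  R3 -= -1·R1 → [0,0,12,-19]
  R3 -= 3·R2 → [0,0,0,-4]

L=[[1,0,0,0],[-2,1,0,0],[0,2,1,0],[4,-1,3,1]] U=[[-2,4,-1,5],[0,-4,-4,-2],[0,0,4,-5],[0,0,0,-4]]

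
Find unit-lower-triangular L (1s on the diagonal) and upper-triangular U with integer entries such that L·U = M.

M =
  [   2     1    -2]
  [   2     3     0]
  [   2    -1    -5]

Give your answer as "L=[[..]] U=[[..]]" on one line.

  r1 -= 1·r0 → [0,2,2]
  r2 -= 1·r0 → [0,-2,-3]
  r2 -= -1·r1 → [0,0,-1]

L=[[1,0,0],[1,1,0],[1,-1,1]] U=[[2,1,-2],[0,2,2],[0,0,-1]]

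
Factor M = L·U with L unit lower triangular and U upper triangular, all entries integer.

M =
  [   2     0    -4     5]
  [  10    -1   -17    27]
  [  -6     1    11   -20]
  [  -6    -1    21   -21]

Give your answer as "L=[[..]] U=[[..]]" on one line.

L=[[1,0,0,0],[5,1,0,0],[-3,-1,1,0],[-3,1,3,1]] U=[[2,0,-4,5],[0,-1,3,2],[0,0,2,-3],[0,0,0,1]]

  r1 -= 5·r0 → [0,-1,3,2]
  r2 -= -3·r0 → [0,1,-1,-5]
  r3 -= -3·r0 → [0,-1,9,-6]
  r2 -= -1·r1 → [0,0,2,-3]
  r3 -= 1·r1 → [0,0,6,-8]
  r3 -= 3·r2 → [0,0,0,1]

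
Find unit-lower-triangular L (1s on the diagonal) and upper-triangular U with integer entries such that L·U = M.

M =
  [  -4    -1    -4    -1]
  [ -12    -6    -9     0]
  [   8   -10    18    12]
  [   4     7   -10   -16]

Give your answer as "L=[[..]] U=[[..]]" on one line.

L=[[1,0,0,0],[3,1,0,0],[-2,4,1,0],[-1,-2,4,1]] U=[[-4,-1,-4,-1],[0,-3,3,3],[0,0,-2,-2],[0,0,0,-3]]

  row1 -= 3·row0 → [0,-3,3,3]
  row2 -= -2·row0 → [0,-12,10,10]
  row3 -= -1·row0 → [0,6,-14,-17]
  row2 -= 4·row1 → [0,0,-2,-2]
  row3 -= -2·row1 → [0,0,-8,-11]
  row3 -= 4·row2 → [0,0,0,-3]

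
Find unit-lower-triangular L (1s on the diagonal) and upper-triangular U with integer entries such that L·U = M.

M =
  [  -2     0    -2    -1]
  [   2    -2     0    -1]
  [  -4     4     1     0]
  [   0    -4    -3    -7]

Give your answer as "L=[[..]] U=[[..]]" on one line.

  r1 -= -1·r0 → [0,-2,-2,-2]
  r2 -= 2·r0 → [0,4,5,2]
  r3 -= 0·r0 → [0,-4,-3,-7]
  r2 -= -2·r1 → [0,0,1,-2]
  r3 -= 2·r1 → [0,0,1,-3]
  r3 -= 1·r2 → [0,0,0,-1]

L=[[1,0,0,0],[-1,1,0,0],[2,-2,1,0],[0,2,1,1]] U=[[-2,0,-2,-1],[0,-2,-2,-2],[0,0,1,-2],[0,0,0,-1]]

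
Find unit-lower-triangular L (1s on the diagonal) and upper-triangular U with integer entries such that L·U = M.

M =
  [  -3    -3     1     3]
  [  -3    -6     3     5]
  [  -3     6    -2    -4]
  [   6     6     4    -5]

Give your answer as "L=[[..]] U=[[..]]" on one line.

L=[[1,0,0,0],[1,1,0,0],[1,-3,1,0],[-2,0,2,1]] U=[[-3,-3,1,3],[0,-3,2,2],[0,0,3,-1],[0,0,0,3]]

  r1 -= 1·r0 → [0,-3,2,2]
  r2 -= 1·r0 → [0,9,-3,-7]
  r3 -= -2·r0 → [0,0,6,1]
  r2 -= -3·r1 → [0,0,3,-1]
  r3 -= 0·r1 → [0,0,6,1]
  r3 -= 2·r2 → [0,0,0,3]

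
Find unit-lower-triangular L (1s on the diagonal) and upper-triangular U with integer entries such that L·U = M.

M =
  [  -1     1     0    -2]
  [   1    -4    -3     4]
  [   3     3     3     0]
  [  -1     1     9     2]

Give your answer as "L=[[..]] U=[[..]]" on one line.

L=[[1,0,0,0],[-1,1,0,0],[-3,-2,1,0],[1,0,-3,1]] U=[[-1,1,0,-2],[0,-3,-3,2],[0,0,-3,-2],[0,0,0,-2]]

  R1 -= -1·R0 → [0,-3,-3,2]
  R2 -= -3·R0 → [0,6,3,-6]
  R3 -= 1·R0 → [0,0,9,4]
  R2 -= -2·R1 → [0,0,-3,-2]
  R3 -= 0·R1 → [0,0,9,4]
  R3 -= -3·R2 → [0,0,0,-2]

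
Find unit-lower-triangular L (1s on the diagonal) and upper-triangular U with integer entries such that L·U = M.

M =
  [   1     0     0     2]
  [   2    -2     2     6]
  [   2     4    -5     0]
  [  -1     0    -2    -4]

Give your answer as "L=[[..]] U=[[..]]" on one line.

L=[[1,0,0,0],[2,1,0,0],[2,-2,1,0],[-1,0,2,1]] U=[[1,0,0,2],[0,-2,2,2],[0,0,-1,0],[0,0,0,-2]]

  R1 -= 2·R0 → [0,-2,2,2]
  R2 -= 2·R0 → [0,4,-5,-4]
  R3 -= -1·R0 → [0,0,-2,-2]
  R2 -= -2·R1 → [0,0,-1,0]
  R3 -= 0·R1 → [0,0,-2,-2]
  R3 -= 2·R2 → [0,0,0,-2]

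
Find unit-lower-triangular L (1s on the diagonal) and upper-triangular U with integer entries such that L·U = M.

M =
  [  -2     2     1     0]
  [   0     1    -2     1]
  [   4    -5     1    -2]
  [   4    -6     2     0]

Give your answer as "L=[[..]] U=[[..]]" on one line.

  row1 -= 0·row0 → [0,1,-2,1]
  row2 -= -2·row0 → [0,-1,3,-2]
  row3 -= -2·row0 → [0,-2,4,0]
  row2 -= -1·row1 → [0,0,1,-1]
  row3 -= -2·row1 → [0,0,0,2]
  row3 -= 0·row2 → [0,0,0,2]

L=[[1,0,0,0],[0,1,0,0],[-2,-1,1,0],[-2,-2,0,1]] U=[[-2,2,1,0],[0,1,-2,1],[0,0,1,-1],[0,0,0,2]]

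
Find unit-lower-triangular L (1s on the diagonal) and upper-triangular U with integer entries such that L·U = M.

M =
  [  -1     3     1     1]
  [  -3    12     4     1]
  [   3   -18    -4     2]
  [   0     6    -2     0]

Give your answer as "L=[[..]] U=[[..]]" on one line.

  r1 -= 3·r0 → [0,3,1,-2]
  r2 -= -3·r0 → [0,-9,-1,5]
  r3 -= 0·r0 → [0,6,-2,0]
  r2 -= -3·r1 → [0,0,2,-1]
  r3 -= 2·r1 → [0,0,-4,4]
  r3 -= -2·r2 → [0,0,0,2]

L=[[1,0,0,0],[3,1,0,0],[-3,-3,1,0],[0,2,-2,1]] U=[[-1,3,1,1],[0,3,1,-2],[0,0,2,-1],[0,0,0,2]]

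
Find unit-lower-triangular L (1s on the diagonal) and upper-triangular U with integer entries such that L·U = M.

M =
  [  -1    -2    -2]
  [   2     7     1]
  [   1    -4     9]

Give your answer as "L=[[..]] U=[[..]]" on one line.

  R1 -= -2·R0 → [0,3,-3]
  R2 -= -1·R0 → [0,-6,7]
  R2 -= -2·R1 → [0,0,1]

L=[[1,0,0],[-2,1,0],[-1,-2,1]] U=[[-1,-2,-2],[0,3,-3],[0,0,1]]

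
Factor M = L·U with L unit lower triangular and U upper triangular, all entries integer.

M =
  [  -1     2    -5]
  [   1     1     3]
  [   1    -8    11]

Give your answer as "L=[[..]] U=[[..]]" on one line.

  row1 -= -1·row0 → [0,3,-2]
  row2 -= -1·row0 → [0,-6,6]
  row2 -= -2·row1 → [0,0,2]

L=[[1,0,0],[-1,1,0],[-1,-2,1]] U=[[-1,2,-5],[0,3,-2],[0,0,2]]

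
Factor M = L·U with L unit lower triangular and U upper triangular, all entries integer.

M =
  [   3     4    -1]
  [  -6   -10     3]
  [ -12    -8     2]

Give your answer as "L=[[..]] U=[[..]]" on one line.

L=[[1,0,0],[-2,1,0],[-4,-4,1]] U=[[3,4,-1],[0,-2,1],[0,0,2]]

  r1 -= -2·r0 → [0,-2,1]
  r2 -= -4·r0 → [0,8,-2]
  r2 -= -4·r1 → [0,0,2]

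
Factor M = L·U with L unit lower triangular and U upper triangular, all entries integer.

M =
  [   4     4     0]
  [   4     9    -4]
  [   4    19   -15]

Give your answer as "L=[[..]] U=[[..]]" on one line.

L=[[1,0,0],[1,1,0],[1,3,1]] U=[[4,4,0],[0,5,-4],[0,0,-3]]

  r1 -= 1·r0 → [0,5,-4]
  r2 -= 1·r0 → [0,15,-15]
  r2 -= 3·r1 → [0,0,-3]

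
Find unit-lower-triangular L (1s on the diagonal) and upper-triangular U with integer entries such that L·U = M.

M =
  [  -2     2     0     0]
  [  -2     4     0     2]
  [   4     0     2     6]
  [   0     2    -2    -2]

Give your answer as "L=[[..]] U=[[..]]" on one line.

L=[[1,0,0,0],[1,1,0,0],[-2,2,1,0],[0,1,-1,1]] U=[[-2,2,0,0],[0,2,0,2],[0,0,2,2],[0,0,0,-2]]

  R1 -= 1·R0 → [0,2,0,2]
  R2 -= -2·R0 → [0,4,2,6]
  R3 -= 0·R0 → [0,2,-2,-2]
  R2 -= 2·R1 → [0,0,2,2]
  R3 -= 1·R1 → [0,0,-2,-4]
  R3 -= -1·R2 → [0,0,0,-2]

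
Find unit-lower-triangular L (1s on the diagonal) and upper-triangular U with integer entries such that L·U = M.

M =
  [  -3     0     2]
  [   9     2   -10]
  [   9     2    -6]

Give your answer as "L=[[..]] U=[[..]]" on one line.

L=[[1,0,0],[-3,1,0],[-3,1,1]] U=[[-3,0,2],[0,2,-4],[0,0,4]]

  R1 -= -3·R0 → [0,2,-4]
  R2 -= -3·R0 → [0,2,0]
  R2 -= 1·R1 → [0,0,4]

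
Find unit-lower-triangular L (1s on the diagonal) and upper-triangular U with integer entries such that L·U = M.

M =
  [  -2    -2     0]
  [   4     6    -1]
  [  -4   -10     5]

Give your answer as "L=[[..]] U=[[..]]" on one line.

L=[[1,0,0],[-2,1,0],[2,-3,1]] U=[[-2,-2,0],[0,2,-1],[0,0,2]]

  row1 -= -2·row0 → [0,2,-1]
  row2 -= 2·row0 → [0,-6,5]
  row2 -= -3·row1 → [0,0,2]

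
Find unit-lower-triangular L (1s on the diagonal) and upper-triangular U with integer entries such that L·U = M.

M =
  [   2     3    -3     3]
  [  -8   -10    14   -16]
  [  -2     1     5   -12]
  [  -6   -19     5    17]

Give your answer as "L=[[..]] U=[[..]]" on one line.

  row1 -= -4·row0 → [0,2,2,-4]
  row2 -= -1·row0 → [0,4,2,-9]
  row3 -= -3·row0 → [0,-10,-4,26]
  row2 -= 2·row1 → [0,0,-2,-1]
  row3 -= -5·row1 → [0,0,6,6]
  row3 -= -3·row2 → [0,0,0,3]

L=[[1,0,0,0],[-4,1,0,0],[-1,2,1,0],[-3,-5,-3,1]] U=[[2,3,-3,3],[0,2,2,-4],[0,0,-2,-1],[0,0,0,3]]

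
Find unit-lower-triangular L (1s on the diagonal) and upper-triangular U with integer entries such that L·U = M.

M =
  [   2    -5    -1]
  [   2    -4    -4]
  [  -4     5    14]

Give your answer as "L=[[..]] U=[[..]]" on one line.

  row1 -= 1·row0 → [0,1,-3]
  row2 -= -2·row0 → [0,-5,12]
  row2 -= -5·row1 → [0,0,-3]

L=[[1,0,0],[1,1,0],[-2,-5,1]] U=[[2,-5,-1],[0,1,-3],[0,0,-3]]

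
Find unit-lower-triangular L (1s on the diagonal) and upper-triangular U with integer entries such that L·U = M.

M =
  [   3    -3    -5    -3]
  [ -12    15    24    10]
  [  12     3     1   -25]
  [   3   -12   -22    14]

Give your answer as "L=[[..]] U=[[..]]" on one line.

  R1 -= -4·R0 → [0,3,4,-2]
  R2 -= 4·R0 → [0,15,21,-13]
  R3 -= 1·R0 → [0,-9,-17,17]
  R2 -= 5·R1 → [0,0,1,-3]
  R3 -= -3·R1 → [0,0,-5,11]
  R3 -= -5·R2 → [0,0,0,-4]

L=[[1,0,0,0],[-4,1,0,0],[4,5,1,0],[1,-3,-5,1]] U=[[3,-3,-5,-3],[0,3,4,-2],[0,0,1,-3],[0,0,0,-4]]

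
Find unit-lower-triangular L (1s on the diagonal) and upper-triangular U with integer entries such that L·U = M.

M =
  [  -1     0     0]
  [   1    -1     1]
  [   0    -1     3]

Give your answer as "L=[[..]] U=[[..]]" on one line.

  r1 -= -1·r0 → [0,-1,1]
  r2 -= 0·r0 → [0,-1,3]
  r2 -= 1·r1 → [0,0,2]

L=[[1,0,0],[-1,1,0],[0,1,1]] U=[[-1,0,0],[0,-1,1],[0,0,2]]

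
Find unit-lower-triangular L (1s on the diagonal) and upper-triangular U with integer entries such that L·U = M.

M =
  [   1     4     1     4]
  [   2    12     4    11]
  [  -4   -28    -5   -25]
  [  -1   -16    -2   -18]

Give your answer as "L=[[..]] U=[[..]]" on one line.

L=[[1,0,0,0],[2,1,0,0],[-4,-3,1,0],[-1,-3,1,1]] U=[[1,4,1,4],[0,4,2,3],[0,0,5,0],[0,0,0,-5]]

  R1 -= 2·R0 → [0,4,2,3]
  R2 -= -4·R0 → [0,-12,-1,-9]
  R3 -= -1·R0 → [0,-12,-1,-14]
  R2 -= -3·R1 → [0,0,5,0]
  R3 -= -3·R1 → [0,0,5,-5]
  R3 -= 1·R2 → [0,0,0,-5]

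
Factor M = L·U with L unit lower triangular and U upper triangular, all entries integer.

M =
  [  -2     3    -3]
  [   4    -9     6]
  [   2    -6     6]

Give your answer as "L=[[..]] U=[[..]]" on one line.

L=[[1,0,0],[-2,1,0],[-1,1,1]] U=[[-2,3,-3],[0,-3,0],[0,0,3]]

  r1 -= -2·r0 → [0,-3,0]
  r2 -= -1·r0 → [0,-3,3]
  r2 -= 1·r1 → [0,0,3]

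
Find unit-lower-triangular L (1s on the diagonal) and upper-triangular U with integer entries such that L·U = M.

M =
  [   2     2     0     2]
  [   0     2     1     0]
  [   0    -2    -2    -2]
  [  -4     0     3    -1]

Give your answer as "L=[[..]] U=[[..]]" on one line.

L=[[1,0,0,0],[0,1,0,0],[0,-1,1,0],[-2,2,-1,1]] U=[[2,2,0,2],[0,2,1,0],[0,0,-1,-2],[0,0,0,1]]

  r1 -= 0·r0 → [0,2,1,0]
  r2 -= 0·r0 → [0,-2,-2,-2]
  r3 -= -2·r0 → [0,4,3,3]
  r2 -= -1·r1 → [0,0,-1,-2]
  r3 -= 2·r1 → [0,0,1,3]
  r3 -= -1·r2 → [0,0,0,1]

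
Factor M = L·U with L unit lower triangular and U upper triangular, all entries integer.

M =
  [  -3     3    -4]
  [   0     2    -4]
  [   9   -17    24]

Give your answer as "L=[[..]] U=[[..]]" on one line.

L=[[1,0,0],[0,1,0],[-3,-4,1]] U=[[-3,3,-4],[0,2,-4],[0,0,-4]]

  R1 -= 0·R0 → [0,2,-4]
  R2 -= -3·R0 → [0,-8,12]
  R2 -= -4·R1 → [0,0,-4]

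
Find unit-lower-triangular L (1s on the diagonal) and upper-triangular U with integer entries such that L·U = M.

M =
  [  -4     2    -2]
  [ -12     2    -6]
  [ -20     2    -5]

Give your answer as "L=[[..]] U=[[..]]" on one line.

L=[[1,0,0],[3,1,0],[5,2,1]] U=[[-4,2,-2],[0,-4,0],[0,0,5]]

  R1 -= 3·R0 → [0,-4,0]
  R2 -= 5·R0 → [0,-8,5]
  R2 -= 2·R1 → [0,0,5]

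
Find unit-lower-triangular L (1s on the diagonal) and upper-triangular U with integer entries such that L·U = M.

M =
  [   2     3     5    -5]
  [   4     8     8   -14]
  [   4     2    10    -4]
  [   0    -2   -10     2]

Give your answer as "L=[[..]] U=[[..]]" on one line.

  r1 -= 2·r0 → [0,2,-2,-4]
  r2 -= 2·r0 → [0,-4,0,6]
  r3 -= 0·r0 → [0,-2,-10,2]
  r2 -= -2·r1 → [0,0,-4,-2]
  r3 -= -1·r1 → [0,0,-12,-2]
  r3 -= 3·r2 → [0,0,0,4]

L=[[1,0,0,0],[2,1,0,0],[2,-2,1,0],[0,-1,3,1]] U=[[2,3,5,-5],[0,2,-2,-4],[0,0,-4,-2],[0,0,0,4]]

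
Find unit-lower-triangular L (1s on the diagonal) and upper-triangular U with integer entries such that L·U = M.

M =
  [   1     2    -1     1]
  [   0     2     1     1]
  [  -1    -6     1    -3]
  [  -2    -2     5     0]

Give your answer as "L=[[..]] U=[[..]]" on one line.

  row1 -= 0·row0 → [0,2,1,1]
  row2 -= -1·row0 → [0,-4,0,-2]
  row3 -= -2·row0 → [0,2,3,2]
  row2 -= -2·row1 → [0,0,2,0]
  row3 -= 1·row1 → [0,0,2,1]
  row3 -= 1·row2 → [0,0,0,1]

L=[[1,0,0,0],[0,1,0,0],[-1,-2,1,0],[-2,1,1,1]] U=[[1,2,-1,1],[0,2,1,1],[0,0,2,0],[0,0,0,1]]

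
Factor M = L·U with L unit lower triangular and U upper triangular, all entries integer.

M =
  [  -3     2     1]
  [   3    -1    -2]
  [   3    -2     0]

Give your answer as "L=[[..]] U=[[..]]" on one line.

  r1 -= -1·r0 → [0,1,-1]
  r2 -= -1·r0 → [0,0,1]
  r2 -= 0·r1 → [0,0,1]

L=[[1,0,0],[-1,1,0],[-1,0,1]] U=[[-3,2,1],[0,1,-1],[0,0,1]]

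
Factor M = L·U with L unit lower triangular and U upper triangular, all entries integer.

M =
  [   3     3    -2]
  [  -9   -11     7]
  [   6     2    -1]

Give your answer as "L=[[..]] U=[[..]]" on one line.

  row1 -= -3·row0 → [0,-2,1]
  row2 -= 2·row0 → [0,-4,3]
  row2 -= 2·row1 → [0,0,1]

L=[[1,0,0],[-3,1,0],[2,2,1]] U=[[3,3,-2],[0,-2,1],[0,0,1]]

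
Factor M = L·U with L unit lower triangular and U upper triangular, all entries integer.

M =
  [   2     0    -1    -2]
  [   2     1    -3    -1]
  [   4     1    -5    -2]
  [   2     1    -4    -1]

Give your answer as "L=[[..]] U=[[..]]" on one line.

  r1 -= 1·r0 → [0,1,-2,1]
  r2 -= 2·r0 → [0,1,-3,2]
  r3 -= 1·r0 → [0,1,-3,1]
  r2 -= 1·r1 → [0,0,-1,1]
  r3 -= 1·r1 → [0,0,-1,0]
  r3 -= 1·r2 → [0,0,0,-1]

L=[[1,0,0,0],[1,1,0,0],[2,1,1,0],[1,1,1,1]] U=[[2,0,-1,-2],[0,1,-2,1],[0,0,-1,1],[0,0,0,-1]]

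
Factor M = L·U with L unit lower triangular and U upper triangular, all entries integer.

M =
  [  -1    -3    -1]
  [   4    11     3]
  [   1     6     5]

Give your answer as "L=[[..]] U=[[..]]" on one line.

L=[[1,0,0],[-4,1,0],[-1,-3,1]] U=[[-1,-3,-1],[0,-1,-1],[0,0,1]]

  R1 -= -4·R0 → [0,-1,-1]
  R2 -= -1·R0 → [0,3,4]
  R2 -= -3·R1 → [0,0,1]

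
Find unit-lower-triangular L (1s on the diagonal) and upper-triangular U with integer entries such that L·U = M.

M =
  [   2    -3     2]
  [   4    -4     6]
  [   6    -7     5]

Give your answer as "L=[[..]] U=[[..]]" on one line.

  R1 -= 2·R0 → [0,2,2]
  R2 -= 3·R0 → [0,2,-1]
  R2 -= 1·R1 → [0,0,-3]

L=[[1,0,0],[2,1,0],[3,1,1]] U=[[2,-3,2],[0,2,2],[0,0,-3]]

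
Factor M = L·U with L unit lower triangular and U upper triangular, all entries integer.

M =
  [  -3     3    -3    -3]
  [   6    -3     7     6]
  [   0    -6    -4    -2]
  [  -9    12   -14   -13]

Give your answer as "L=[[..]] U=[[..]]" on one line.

L=[[1,0,0,0],[-2,1,0,0],[0,-2,1,0],[3,1,3,1]] U=[[-3,3,-3,-3],[0,3,1,0],[0,0,-2,-2],[0,0,0,2]]

  row1 -= -2·row0 → [0,3,1,0]
  row2 -= 0·row0 → [0,-6,-4,-2]
  row3 -= 3·row0 → [0,3,-5,-4]
  row2 -= -2·row1 → [0,0,-2,-2]
  row3 -= 1·row1 → [0,0,-6,-4]
  row3 -= 3·row2 → [0,0,0,2]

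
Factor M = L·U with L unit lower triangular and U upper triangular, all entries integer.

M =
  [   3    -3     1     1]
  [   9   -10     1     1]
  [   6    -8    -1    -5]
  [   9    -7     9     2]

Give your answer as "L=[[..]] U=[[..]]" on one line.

L=[[1,0,0,0],[3,1,0,0],[2,2,1,0],[3,-2,2,1]] U=[[3,-3,1,1],[0,-1,-2,-2],[0,0,1,-3],[0,0,0,1]]

  row1 -= 3·row0 → [0,-1,-2,-2]
  row2 -= 2·row0 → [0,-2,-3,-7]
  row3 -= 3·row0 → [0,2,6,-1]
  row2 -= 2·row1 → [0,0,1,-3]
  row3 -= -2·row1 → [0,0,2,-5]
  row3 -= 2·row2 → [0,0,0,1]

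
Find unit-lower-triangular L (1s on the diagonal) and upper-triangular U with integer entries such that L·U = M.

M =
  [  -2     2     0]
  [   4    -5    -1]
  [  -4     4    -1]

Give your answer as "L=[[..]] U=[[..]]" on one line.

L=[[1,0,0],[-2,1,0],[2,0,1]] U=[[-2,2,0],[0,-1,-1],[0,0,-1]]

  R1 -= -2·R0 → [0,-1,-1]
  R2 -= 2·R0 → [0,0,-1]
  R2 -= 0·R1 → [0,0,-1]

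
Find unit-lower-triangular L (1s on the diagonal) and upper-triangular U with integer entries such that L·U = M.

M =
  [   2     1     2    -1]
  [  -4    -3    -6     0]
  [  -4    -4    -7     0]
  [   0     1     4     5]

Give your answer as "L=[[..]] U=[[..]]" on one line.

  R1 -= -2·R0 → [0,-1,-2,-2]
  R2 -= -2·R0 → [0,-2,-3,-2]
  R3 -= 0·R0 → [0,1,4,5]
  R2 -= 2·R1 → [0,0,1,2]
  R3 -= -1·R1 → [0,0,2,3]
  R3 -= 2·R2 → [0,0,0,-1]

L=[[1,0,0,0],[-2,1,0,0],[-2,2,1,0],[0,-1,2,1]] U=[[2,1,2,-1],[0,-1,-2,-2],[0,0,1,2],[0,0,0,-1]]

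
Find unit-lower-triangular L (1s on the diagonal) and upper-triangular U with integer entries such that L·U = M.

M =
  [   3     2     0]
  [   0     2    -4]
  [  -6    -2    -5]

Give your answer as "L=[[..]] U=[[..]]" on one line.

L=[[1,0,0],[0,1,0],[-2,1,1]] U=[[3,2,0],[0,2,-4],[0,0,-1]]

  R1 -= 0·R0 → [0,2,-4]
  R2 -= -2·R0 → [0,2,-5]
  R2 -= 1·R1 → [0,0,-1]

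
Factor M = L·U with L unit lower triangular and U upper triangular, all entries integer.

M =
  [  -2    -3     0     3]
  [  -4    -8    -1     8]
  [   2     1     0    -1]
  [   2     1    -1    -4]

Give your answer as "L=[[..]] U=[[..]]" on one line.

  r1 -= 2·r0 → [0,-2,-1,2]
  r2 -= -1·r0 → [0,-2,0,2]
  r3 -= -1·r0 → [0,-2,-1,-1]
  r2 -= 1·r1 → [0,0,1,0]
  r3 -= 1·r1 → [0,0,0,-3]
  r3 -= 0·r2 → [0,0,0,-3]

L=[[1,0,0,0],[2,1,0,0],[-1,1,1,0],[-1,1,0,1]] U=[[-2,-3,0,3],[0,-2,-1,2],[0,0,1,0],[0,0,0,-3]]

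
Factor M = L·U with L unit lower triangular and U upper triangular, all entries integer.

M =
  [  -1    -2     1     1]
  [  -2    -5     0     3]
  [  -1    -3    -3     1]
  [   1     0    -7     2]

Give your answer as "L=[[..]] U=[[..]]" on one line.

L=[[1,0,0,0],[2,1,0,0],[1,1,1,0],[-1,2,1,1]] U=[[-1,-2,1,1],[0,-1,-2,1],[0,0,-2,-1],[0,0,0,2]]

  r1 -= 2·r0 → [0,-1,-2,1]
  r2 -= 1·r0 → [0,-1,-4,0]
  r3 -= -1·r0 → [0,-2,-6,3]
  r2 -= 1·r1 → [0,0,-2,-1]
  r3 -= 2·r1 → [0,0,-2,1]
  r3 -= 1·r2 → [0,0,0,2]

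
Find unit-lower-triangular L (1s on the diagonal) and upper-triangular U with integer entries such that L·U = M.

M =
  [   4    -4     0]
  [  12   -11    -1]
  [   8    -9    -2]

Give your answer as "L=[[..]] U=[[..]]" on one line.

  R1 -= 3·R0 → [0,1,-1]
  R2 -= 2·R0 → [0,-1,-2]
  R2 -= -1·R1 → [0,0,-3]

L=[[1,0,0],[3,1,0],[2,-1,1]] U=[[4,-4,0],[0,1,-1],[0,0,-3]]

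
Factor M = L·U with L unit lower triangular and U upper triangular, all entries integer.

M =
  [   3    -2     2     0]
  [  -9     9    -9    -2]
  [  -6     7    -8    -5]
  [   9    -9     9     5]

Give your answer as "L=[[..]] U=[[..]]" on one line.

  row1 -= -3·row0 → [0,3,-3,-2]
  row2 -= -2·row0 → [0,3,-4,-5]
  row3 -= 3·row0 → [0,-3,3,5]
  row2 -= 1·row1 → [0,0,-1,-3]
  row3 -= -1·row1 → [0,0,0,3]
  row3 -= 0·row2 → [0,0,0,3]

L=[[1,0,0,0],[-3,1,0,0],[-2,1,1,0],[3,-1,0,1]] U=[[3,-2,2,0],[0,3,-3,-2],[0,0,-1,-3],[0,0,0,3]]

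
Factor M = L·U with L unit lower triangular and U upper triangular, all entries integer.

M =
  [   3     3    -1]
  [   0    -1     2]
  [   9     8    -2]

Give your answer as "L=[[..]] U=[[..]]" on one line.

L=[[1,0,0],[0,1,0],[3,1,1]] U=[[3,3,-1],[0,-1,2],[0,0,-1]]

  row1 -= 0·row0 → [0,-1,2]
  row2 -= 3·row0 → [0,-1,1]
  row2 -= 1·row1 → [0,0,-1]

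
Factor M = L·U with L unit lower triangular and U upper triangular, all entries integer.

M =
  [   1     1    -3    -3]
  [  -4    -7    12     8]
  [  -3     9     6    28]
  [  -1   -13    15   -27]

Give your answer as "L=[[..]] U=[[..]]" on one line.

  R1 -= -4·R0 → [0,-3,0,-4]
  R2 -= -3·R0 → [0,12,-3,19]
  R3 -= -1·R0 → [0,-12,12,-30]
  R2 -= -4·R1 → [0,0,-3,3]
  R3 -= 4·R1 → [0,0,12,-14]
  R3 -= -4·R2 → [0,0,0,-2]

L=[[1,0,0,0],[-4,1,0,0],[-3,-4,1,0],[-1,4,-4,1]] U=[[1,1,-3,-3],[0,-3,0,-4],[0,0,-3,3],[0,0,0,-2]]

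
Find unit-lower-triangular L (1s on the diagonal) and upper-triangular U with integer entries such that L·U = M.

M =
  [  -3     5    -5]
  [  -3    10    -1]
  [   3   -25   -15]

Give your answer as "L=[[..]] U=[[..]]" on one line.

  row1 -= 1·row0 → [0,5,4]
  row2 -= -1·row0 → [0,-20,-20]
  row2 -= -4·row1 → [0,0,-4]

L=[[1,0,0],[1,1,0],[-1,-4,1]] U=[[-3,5,-5],[0,5,4],[0,0,-4]]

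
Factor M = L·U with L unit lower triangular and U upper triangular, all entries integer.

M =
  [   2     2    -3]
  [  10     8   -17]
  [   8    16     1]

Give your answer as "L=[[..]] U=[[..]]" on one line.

L=[[1,0,0],[5,1,0],[4,-4,1]] U=[[2,2,-3],[0,-2,-2],[0,0,5]]

  R1 -= 5·R0 → [0,-2,-2]
  R2 -= 4·R0 → [0,8,13]
  R2 -= -4·R1 → [0,0,5]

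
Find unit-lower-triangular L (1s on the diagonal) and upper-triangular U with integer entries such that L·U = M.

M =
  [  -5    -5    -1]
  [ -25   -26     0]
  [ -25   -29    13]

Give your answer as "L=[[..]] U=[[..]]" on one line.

L=[[1,0,0],[5,1,0],[5,4,1]] U=[[-5,-5,-1],[0,-1,5],[0,0,-2]]

  R1 -= 5·R0 → [0,-1,5]
  R2 -= 5·R0 → [0,-4,18]
  R2 -= 4·R1 → [0,0,-2]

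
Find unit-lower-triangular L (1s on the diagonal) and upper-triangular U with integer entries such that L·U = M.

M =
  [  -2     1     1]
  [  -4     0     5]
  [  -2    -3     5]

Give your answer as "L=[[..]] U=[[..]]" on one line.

L=[[1,0,0],[2,1,0],[1,2,1]] U=[[-2,1,1],[0,-2,3],[0,0,-2]]

  row1 -= 2·row0 → [0,-2,3]
  row2 -= 1·row0 → [0,-4,4]
  row2 -= 2·row1 → [0,0,-2]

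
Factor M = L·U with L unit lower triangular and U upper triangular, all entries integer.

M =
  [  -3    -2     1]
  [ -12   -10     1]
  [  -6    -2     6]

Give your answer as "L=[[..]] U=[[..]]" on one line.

  row1 -= 4·row0 → [0,-2,-3]
  row2 -= 2·row0 → [0,2,4]
  row2 -= -1·row1 → [0,0,1]

L=[[1,0,0],[4,1,0],[2,-1,1]] U=[[-3,-2,1],[0,-2,-3],[0,0,1]]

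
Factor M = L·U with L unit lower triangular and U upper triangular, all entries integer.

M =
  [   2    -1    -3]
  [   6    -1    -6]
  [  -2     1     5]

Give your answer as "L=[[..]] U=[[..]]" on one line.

  r1 -= 3·r0 → [0,2,3]
  r2 -= -1·r0 → [0,0,2]
  r2 -= 0·r1 → [0,0,2]

L=[[1,0,0],[3,1,0],[-1,0,1]] U=[[2,-1,-3],[0,2,3],[0,0,2]]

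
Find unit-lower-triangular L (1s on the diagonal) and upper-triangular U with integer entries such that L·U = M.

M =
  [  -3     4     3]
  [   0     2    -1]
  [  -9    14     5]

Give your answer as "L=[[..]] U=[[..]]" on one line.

  r1 -= 0·r0 → [0,2,-1]
  r2 -= 3·r0 → [0,2,-4]
  r2 -= 1·r1 → [0,0,-3]

L=[[1,0,0],[0,1,0],[3,1,1]] U=[[-3,4,3],[0,2,-1],[0,0,-3]]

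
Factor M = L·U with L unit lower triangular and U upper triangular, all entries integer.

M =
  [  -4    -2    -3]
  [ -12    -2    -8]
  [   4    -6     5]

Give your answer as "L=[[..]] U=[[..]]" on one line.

L=[[1,0,0],[3,1,0],[-1,-2,1]] U=[[-4,-2,-3],[0,4,1],[0,0,4]]

  row1 -= 3·row0 → [0,4,1]
  row2 -= -1·row0 → [0,-8,2]
  row2 -= -2·row1 → [0,0,4]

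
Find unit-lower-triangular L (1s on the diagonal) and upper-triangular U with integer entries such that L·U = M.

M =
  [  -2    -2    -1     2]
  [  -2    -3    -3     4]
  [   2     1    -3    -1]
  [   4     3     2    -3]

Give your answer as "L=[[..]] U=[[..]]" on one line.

L=[[1,0,0,0],[1,1,0,0],[-1,1,1,0],[-2,1,-1,1]] U=[[-2,-2,-1,2],[0,-1,-2,2],[0,0,-2,-1],[0,0,0,-2]]

  row1 -= 1·row0 → [0,-1,-2,2]
  row2 -= -1·row0 → [0,-1,-4,1]
  row3 -= -2·row0 → [0,-1,0,1]
  row2 -= 1·row1 → [0,0,-2,-1]
  row3 -= 1·row1 → [0,0,2,-1]
  row3 -= -1·row2 → [0,0,0,-2]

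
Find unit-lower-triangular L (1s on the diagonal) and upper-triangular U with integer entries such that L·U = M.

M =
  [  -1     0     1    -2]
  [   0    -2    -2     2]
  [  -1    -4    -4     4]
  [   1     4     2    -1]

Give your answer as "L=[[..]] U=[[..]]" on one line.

L=[[1,0,0,0],[0,1,0,0],[1,2,1,0],[-1,-2,1,1]] U=[[-1,0,1,-2],[0,-2,-2,2],[0,0,-1,2],[0,0,0,-1]]

  r1 -= 0·r0 → [0,-2,-2,2]
  r2 -= 1·r0 → [0,-4,-5,6]
  r3 -= -1·r0 → [0,4,3,-3]
  r2 -= 2·r1 → [0,0,-1,2]
  r3 -= -2·r1 → [0,0,-1,1]
  r3 -= 1·r2 → [0,0,0,-1]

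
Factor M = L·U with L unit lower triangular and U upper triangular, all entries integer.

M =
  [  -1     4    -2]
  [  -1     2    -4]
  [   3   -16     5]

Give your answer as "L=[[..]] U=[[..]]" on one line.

  r1 -= 1·r0 → [0,-2,-2]
  r2 -= -3·r0 → [0,-4,-1]
  r2 -= 2·r1 → [0,0,3]

L=[[1,0,0],[1,1,0],[-3,2,1]] U=[[-1,4,-2],[0,-2,-2],[0,0,3]]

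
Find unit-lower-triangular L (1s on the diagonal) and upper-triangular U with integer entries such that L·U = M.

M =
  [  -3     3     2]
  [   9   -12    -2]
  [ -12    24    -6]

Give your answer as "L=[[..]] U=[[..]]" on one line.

  R1 -= -3·R0 → [0,-3,4]
  R2 -= 4·R0 → [0,12,-14]
  R2 -= -4·R1 → [0,0,2]

L=[[1,0,0],[-3,1,0],[4,-4,1]] U=[[-3,3,2],[0,-3,4],[0,0,2]]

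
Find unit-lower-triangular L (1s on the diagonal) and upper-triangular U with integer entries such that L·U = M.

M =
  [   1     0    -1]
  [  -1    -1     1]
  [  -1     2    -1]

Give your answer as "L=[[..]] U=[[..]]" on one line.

  R1 -= -1·R0 → [0,-1,0]
  R2 -= -1·R0 → [0,2,-2]
  R2 -= -2·R1 → [0,0,-2]

L=[[1,0,0],[-1,1,0],[-1,-2,1]] U=[[1,0,-1],[0,-1,0],[0,0,-2]]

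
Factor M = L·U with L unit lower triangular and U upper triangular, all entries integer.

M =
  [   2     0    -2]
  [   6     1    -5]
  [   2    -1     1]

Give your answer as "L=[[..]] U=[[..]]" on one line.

L=[[1,0,0],[3,1,0],[1,-1,1]] U=[[2,0,-2],[0,1,1],[0,0,4]]

  r1 -= 3·r0 → [0,1,1]
  r2 -= 1·r0 → [0,-1,3]
  r2 -= -1·r1 → [0,0,4]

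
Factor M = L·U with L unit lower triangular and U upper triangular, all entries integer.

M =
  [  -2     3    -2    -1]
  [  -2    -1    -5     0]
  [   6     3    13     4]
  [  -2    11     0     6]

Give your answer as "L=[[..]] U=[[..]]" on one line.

  r1 -= 1·r0 → [0,-4,-3,1]
  r2 -= -3·r0 → [0,12,7,1]
  r3 -= 1·r0 → [0,8,2,7]
  r2 -= -3·r1 → [0,0,-2,4]
  r3 -= -2·r1 → [0,0,-4,9]
  r3 -= 2·r2 → [0,0,0,1]

L=[[1,0,0,0],[1,1,0,0],[-3,-3,1,0],[1,-2,2,1]] U=[[-2,3,-2,-1],[0,-4,-3,1],[0,0,-2,4],[0,0,0,1]]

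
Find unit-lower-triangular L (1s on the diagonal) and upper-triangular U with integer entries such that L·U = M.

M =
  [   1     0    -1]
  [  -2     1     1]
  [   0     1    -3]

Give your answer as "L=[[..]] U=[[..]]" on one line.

  row1 -= -2·row0 → [0,1,-1]
  row2 -= 0·row0 → [0,1,-3]
  row2 -= 1·row1 → [0,0,-2]

L=[[1,0,0],[-2,1,0],[0,1,1]] U=[[1,0,-1],[0,1,-1],[0,0,-2]]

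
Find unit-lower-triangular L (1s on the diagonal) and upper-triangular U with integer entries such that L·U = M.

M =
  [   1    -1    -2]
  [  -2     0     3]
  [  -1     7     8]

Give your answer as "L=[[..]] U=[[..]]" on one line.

  row1 -= -2·row0 → [0,-2,-1]
  row2 -= -1·row0 → [0,6,6]
  row2 -= -3·row1 → [0,0,3]

L=[[1,0,0],[-2,1,0],[-1,-3,1]] U=[[1,-1,-2],[0,-2,-1],[0,0,3]]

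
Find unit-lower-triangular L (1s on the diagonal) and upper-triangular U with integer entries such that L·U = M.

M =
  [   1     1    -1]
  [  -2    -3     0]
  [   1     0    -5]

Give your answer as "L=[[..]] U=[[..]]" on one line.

L=[[1,0,0],[-2,1,0],[1,1,1]] U=[[1,1,-1],[0,-1,-2],[0,0,-2]]

  r1 -= -2·r0 → [0,-1,-2]
  r2 -= 1·r0 → [0,-1,-4]
  r2 -= 1·r1 → [0,0,-2]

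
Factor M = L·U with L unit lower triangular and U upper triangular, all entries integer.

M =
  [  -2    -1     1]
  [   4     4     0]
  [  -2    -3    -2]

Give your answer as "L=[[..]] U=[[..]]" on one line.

L=[[1,0,0],[-2,1,0],[1,-1,1]] U=[[-2,-1,1],[0,2,2],[0,0,-1]]

  row1 -= -2·row0 → [0,2,2]
  row2 -= 1·row0 → [0,-2,-3]
  row2 -= -1·row1 → [0,0,-1]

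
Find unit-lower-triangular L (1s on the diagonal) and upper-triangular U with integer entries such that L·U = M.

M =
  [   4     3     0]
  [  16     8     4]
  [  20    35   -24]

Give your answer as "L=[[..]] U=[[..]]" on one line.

  r1 -= 4·r0 → [0,-4,4]
  r2 -= 5·r0 → [0,20,-24]
  r2 -= -5·r1 → [0,0,-4]

L=[[1,0,0],[4,1,0],[5,-5,1]] U=[[4,3,0],[0,-4,4],[0,0,-4]]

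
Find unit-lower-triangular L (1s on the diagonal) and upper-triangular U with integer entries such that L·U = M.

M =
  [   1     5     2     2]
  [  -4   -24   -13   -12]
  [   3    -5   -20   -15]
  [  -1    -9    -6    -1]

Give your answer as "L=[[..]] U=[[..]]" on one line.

L=[[1,0,0,0],[-4,1,0,0],[3,5,1,0],[-1,1,-1,1]] U=[[1,5,2,2],[0,-4,-5,-4],[0,0,-1,-1],[0,0,0,4]]

  row1 -= -4·row0 → [0,-4,-5,-4]
  row2 -= 3·row0 → [0,-20,-26,-21]
  row3 -= -1·row0 → [0,-4,-4,1]
  row2 -= 5·row1 → [0,0,-1,-1]
  row3 -= 1·row1 → [0,0,1,5]
  row3 -= -1·row2 → [0,0,0,4]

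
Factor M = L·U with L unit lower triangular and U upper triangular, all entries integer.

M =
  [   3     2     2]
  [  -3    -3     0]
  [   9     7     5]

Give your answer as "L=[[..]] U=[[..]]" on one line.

L=[[1,0,0],[-1,1,0],[3,-1,1]] U=[[3,2,2],[0,-1,2],[0,0,1]]

  row1 -= -1·row0 → [0,-1,2]
  row2 -= 3·row0 → [0,1,-1]
  row2 -= -1·row1 → [0,0,1]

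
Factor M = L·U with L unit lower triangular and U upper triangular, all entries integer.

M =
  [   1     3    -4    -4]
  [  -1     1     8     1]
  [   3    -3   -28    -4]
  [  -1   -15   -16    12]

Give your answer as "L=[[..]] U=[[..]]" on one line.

  R1 -= -1·R0 → [0,4,4,-3]
  R2 -= 3·R0 → [0,-12,-16,8]
  R3 -= -1·R0 → [0,-12,-20,8]
  R2 -= -3·R1 → [0,0,-4,-1]
  R3 -= -3·R1 → [0,0,-8,-1]
  R3 -= 2·R2 → [0,0,0,1]

L=[[1,0,0,0],[-1,1,0,0],[3,-3,1,0],[-1,-3,2,1]] U=[[1,3,-4,-4],[0,4,4,-3],[0,0,-4,-1],[0,0,0,1]]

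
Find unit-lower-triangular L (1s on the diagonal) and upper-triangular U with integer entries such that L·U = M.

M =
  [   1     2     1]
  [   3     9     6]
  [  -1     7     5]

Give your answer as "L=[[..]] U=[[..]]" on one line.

L=[[1,0,0],[3,1,0],[-1,3,1]] U=[[1,2,1],[0,3,3],[0,0,-3]]

  R1 -= 3·R0 → [0,3,3]
  R2 -= -1·R0 → [0,9,6]
  R2 -= 3·R1 → [0,0,-3]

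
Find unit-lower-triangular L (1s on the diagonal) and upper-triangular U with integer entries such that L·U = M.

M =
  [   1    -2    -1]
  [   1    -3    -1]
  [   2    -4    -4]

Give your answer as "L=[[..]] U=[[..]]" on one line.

  R1 -= 1·R0 → [0,-1,0]
  R2 -= 2·R0 → [0,0,-2]
  R2 -= 0·R1 → [0,0,-2]

L=[[1,0,0],[1,1,0],[2,0,1]] U=[[1,-2,-1],[0,-1,0],[0,0,-2]]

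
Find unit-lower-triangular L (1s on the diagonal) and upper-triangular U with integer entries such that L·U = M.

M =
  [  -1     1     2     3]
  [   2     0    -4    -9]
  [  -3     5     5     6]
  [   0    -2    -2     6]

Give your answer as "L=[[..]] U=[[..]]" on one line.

  R1 -= -2·R0 → [0,2,0,-3]
  R2 -= 3·R0 → [0,2,-1,-3]
  R3 -= 0·R0 → [0,-2,-2,6]
  R2 -= 1·R1 → [0,0,-1,0]
  R3 -= -1·R1 → [0,0,-2,3]
  R3 -= 2·R2 → [0,0,0,3]

L=[[1,0,0,0],[-2,1,0,0],[3,1,1,0],[0,-1,2,1]] U=[[-1,1,2,3],[0,2,0,-3],[0,0,-1,0],[0,0,0,3]]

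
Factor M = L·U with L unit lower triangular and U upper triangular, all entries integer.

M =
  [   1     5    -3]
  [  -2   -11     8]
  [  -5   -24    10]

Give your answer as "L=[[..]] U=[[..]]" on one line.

  R1 -= -2·R0 → [0,-1,2]
  R2 -= -5·R0 → [0,1,-5]
  R2 -= -1·R1 → [0,0,-3]

L=[[1,0,0],[-2,1,0],[-5,-1,1]] U=[[1,5,-3],[0,-1,2],[0,0,-3]]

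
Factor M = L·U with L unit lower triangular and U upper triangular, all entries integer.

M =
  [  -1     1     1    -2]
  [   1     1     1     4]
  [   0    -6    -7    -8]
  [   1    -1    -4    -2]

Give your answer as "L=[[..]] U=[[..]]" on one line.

  r1 -= -1·r0 → [0,2,2,2]
  r2 -= 0·r0 → [0,-6,-7,-8]
  r3 -= -1·r0 → [0,0,-3,-4]
  r2 -= -3·r1 → [0,0,-1,-2]
  r3 -= 0·r1 → [0,0,-3,-4]
  r3 -= 3·r2 → [0,0,0,2]

L=[[1,0,0,0],[-1,1,0,0],[0,-3,1,0],[-1,0,3,1]] U=[[-1,1,1,-2],[0,2,2,2],[0,0,-1,-2],[0,0,0,2]]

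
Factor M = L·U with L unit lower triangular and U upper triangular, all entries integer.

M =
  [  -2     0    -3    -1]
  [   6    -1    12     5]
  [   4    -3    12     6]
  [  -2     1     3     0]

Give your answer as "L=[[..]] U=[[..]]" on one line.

  R1 -= -3·R0 → [0,-1,3,2]
  R2 -= -2·R0 → [0,-3,6,4]
  R3 -= 1·R0 → [0,1,6,1]
  R2 -= 3·R1 → [0,0,-3,-2]
  R3 -= -1·R1 → [0,0,9,3]
  R3 -= -3·R2 → [0,0,0,-3]

L=[[1,0,0,0],[-3,1,0,0],[-2,3,1,0],[1,-1,-3,1]] U=[[-2,0,-3,-1],[0,-1,3,2],[0,0,-3,-2],[0,0,0,-3]]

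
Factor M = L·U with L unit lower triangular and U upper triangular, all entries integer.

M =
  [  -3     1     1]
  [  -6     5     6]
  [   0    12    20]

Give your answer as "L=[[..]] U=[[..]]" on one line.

  row1 -= 2·row0 → [0,3,4]
  row2 -= 0·row0 → [0,12,20]
  row2 -= 4·row1 → [0,0,4]

L=[[1,0,0],[2,1,0],[0,4,1]] U=[[-3,1,1],[0,3,4],[0,0,4]]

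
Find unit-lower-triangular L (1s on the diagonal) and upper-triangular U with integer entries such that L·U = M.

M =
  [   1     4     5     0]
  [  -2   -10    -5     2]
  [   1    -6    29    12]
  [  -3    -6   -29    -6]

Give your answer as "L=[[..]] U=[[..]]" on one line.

  R1 -= -2·R0 → [0,-2,5,2]
  R2 -= 1·R0 → [0,-10,24,12]
  R3 -= -3·R0 → [0,6,-14,-6]
  R2 -= 5·R1 → [0,0,-1,2]
  R3 -= -3·R1 → [0,0,1,0]
  R3 -= -1·R2 → [0,0,0,2]

L=[[1,0,0,0],[-2,1,0,0],[1,5,1,0],[-3,-3,-1,1]] U=[[1,4,5,0],[0,-2,5,2],[0,0,-1,2],[0,0,0,2]]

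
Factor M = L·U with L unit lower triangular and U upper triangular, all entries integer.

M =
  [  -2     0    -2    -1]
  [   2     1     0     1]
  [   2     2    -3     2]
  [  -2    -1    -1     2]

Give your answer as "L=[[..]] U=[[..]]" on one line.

  row1 -= -1·row0 → [0,1,-2,0]
  row2 -= -1·row0 → [0,2,-5,1]
  row3 -= 1·row0 → [0,-1,1,3]
  row2 -= 2·row1 → [0,0,-1,1]
  row3 -= -1·row1 → [0,0,-1,3]
  row3 -= 1·row2 → [0,0,0,2]

L=[[1,0,0,0],[-1,1,0,0],[-1,2,1,0],[1,-1,1,1]] U=[[-2,0,-2,-1],[0,1,-2,0],[0,0,-1,1],[0,0,0,2]]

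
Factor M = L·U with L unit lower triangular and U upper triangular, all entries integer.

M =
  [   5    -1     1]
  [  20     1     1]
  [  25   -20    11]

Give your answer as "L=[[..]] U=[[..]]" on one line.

L=[[1,0,0],[4,1,0],[5,-3,1]] U=[[5,-1,1],[0,5,-3],[0,0,-3]]

  R1 -= 4·R0 → [0,5,-3]
  R2 -= 5·R0 → [0,-15,6]
  R2 -= -3·R1 → [0,0,-3]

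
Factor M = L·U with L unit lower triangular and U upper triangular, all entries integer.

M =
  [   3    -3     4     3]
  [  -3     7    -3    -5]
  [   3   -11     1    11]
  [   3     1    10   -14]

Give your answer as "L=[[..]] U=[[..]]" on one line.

L=[[1,0,0,0],[-1,1,0,0],[1,-2,1,0],[1,1,-5,1]] U=[[3,-3,4,3],[0,4,1,-2],[0,0,-1,4],[0,0,0,5]]

  r1 -= -1·r0 → [0,4,1,-2]
  r2 -= 1·r0 → [0,-8,-3,8]
  r3 -= 1·r0 → [0,4,6,-17]
  r2 -= -2·r1 → [0,0,-1,4]
  r3 -= 1·r1 → [0,0,5,-15]
  r3 -= -5·r2 → [0,0,0,5]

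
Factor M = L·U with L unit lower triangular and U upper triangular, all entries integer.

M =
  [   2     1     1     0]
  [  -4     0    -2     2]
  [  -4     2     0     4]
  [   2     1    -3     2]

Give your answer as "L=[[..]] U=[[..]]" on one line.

  row1 -= -2·row0 → [0,2,0,2]
  row2 -= -2·row0 → [0,4,2,4]
  row3 -= 1·row0 → [0,0,-4,2]
  row2 -= 2·row1 → [0,0,2,0]
  row3 -= 0·row1 → [0,0,-4,2]
  row3 -= -2·row2 → [0,0,0,2]

L=[[1,0,0,0],[-2,1,0,0],[-2,2,1,0],[1,0,-2,1]] U=[[2,1,1,0],[0,2,0,2],[0,0,2,0],[0,0,0,2]]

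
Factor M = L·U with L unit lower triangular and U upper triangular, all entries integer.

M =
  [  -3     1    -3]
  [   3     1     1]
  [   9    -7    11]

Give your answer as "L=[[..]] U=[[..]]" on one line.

  R1 -= -1·R0 → [0,2,-2]
  R2 -= -3·R0 → [0,-4,2]
  R2 -= -2·R1 → [0,0,-2]

L=[[1,0,0],[-1,1,0],[-3,-2,1]] U=[[-3,1,-3],[0,2,-2],[0,0,-2]]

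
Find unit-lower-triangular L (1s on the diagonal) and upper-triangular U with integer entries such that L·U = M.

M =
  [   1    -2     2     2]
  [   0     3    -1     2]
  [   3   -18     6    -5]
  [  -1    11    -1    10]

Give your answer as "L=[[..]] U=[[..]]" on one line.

  R1 -= 0·R0 → [0,3,-1,2]
  R2 -= 3·R0 → [0,-12,0,-11]
  R3 -= -1·R0 → [0,9,1,12]
  R2 -= -4·R1 → [0,0,-4,-3]
  R3 -= 3·R1 → [0,0,4,6]
  R3 -= -1·R2 → [0,0,0,3]

L=[[1,0,0,0],[0,1,0,0],[3,-4,1,0],[-1,3,-1,1]] U=[[1,-2,2,2],[0,3,-1,2],[0,0,-4,-3],[0,0,0,3]]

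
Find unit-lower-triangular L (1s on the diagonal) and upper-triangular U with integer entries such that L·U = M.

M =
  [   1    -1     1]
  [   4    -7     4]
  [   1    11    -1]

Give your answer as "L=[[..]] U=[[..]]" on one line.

  R1 -= 4·R0 → [0,-3,0]
  R2 -= 1·R0 → [0,12,-2]
  R2 -= -4·R1 → [0,0,-2]

L=[[1,0,0],[4,1,0],[1,-4,1]] U=[[1,-1,1],[0,-3,0],[0,0,-2]]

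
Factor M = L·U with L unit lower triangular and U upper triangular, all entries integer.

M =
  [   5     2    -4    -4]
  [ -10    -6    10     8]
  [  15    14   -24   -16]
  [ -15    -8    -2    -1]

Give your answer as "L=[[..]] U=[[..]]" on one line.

  r1 -= -2·r0 → [0,-2,2,0]
  r2 -= 3·r0 → [0,8,-12,-4]
  r3 -= -3·r0 → [0,-2,-14,-13]
  r2 -= -4·r1 → [0,0,-4,-4]
  r3 -= 1·r1 → [0,0,-16,-13]
  r3 -= 4·r2 → [0,0,0,3]

L=[[1,0,0,0],[-2,1,0,0],[3,-4,1,0],[-3,1,4,1]] U=[[5,2,-4,-4],[0,-2,2,0],[0,0,-4,-4],[0,0,0,3]]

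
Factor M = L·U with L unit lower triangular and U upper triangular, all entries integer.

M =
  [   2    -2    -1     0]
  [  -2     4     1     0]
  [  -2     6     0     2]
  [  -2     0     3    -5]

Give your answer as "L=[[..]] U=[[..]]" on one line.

  row1 -= -1·row0 → [0,2,0,0]
  row2 -= -1·row0 → [0,4,-1,2]
  row3 -= -1·row0 → [0,-2,2,-5]
  row2 -= 2·row1 → [0,0,-1,2]
  row3 -= -1·row1 → [0,0,2,-5]
  row3 -= -2·row2 → [0,0,0,-1]

L=[[1,0,0,0],[-1,1,0,0],[-1,2,1,0],[-1,-1,-2,1]] U=[[2,-2,-1,0],[0,2,0,0],[0,0,-1,2],[0,0,0,-1]]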